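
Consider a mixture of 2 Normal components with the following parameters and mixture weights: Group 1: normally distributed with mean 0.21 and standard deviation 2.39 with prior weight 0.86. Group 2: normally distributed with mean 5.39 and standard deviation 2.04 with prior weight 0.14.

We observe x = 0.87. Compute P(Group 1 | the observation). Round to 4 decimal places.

Posterior ∝ prior × likelihood, so P(k | x) ∝ w_k f_k(x); normalise over all components.
Component likelihoods at x = 0.87:
  L_1 = 0.160677
  L_2 = 0.0167976
Unnormalised posteriors:
  w_1·L_1 = 0.86 × 0.160677 = 0.138182
  w_2·L_2 = 0.14 × 0.0167976 = 0.00235166
Marginal: 0.138182 + 0.00235166 = 0.140534
P(Group 1 | the observation) = 0.138182 / 0.140534 ≈ 0.9833

0.9833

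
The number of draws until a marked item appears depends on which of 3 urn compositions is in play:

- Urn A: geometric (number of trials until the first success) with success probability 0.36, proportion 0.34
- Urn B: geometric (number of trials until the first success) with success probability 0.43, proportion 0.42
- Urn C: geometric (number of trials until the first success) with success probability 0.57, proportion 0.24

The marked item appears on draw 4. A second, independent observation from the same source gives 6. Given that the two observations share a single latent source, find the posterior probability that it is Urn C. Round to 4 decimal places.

0.0415

Apply Bayes' rule: the posterior for each component is proportional to its prior times its likelihood at x.
Since both observations come from the same component, the likelihood for component k is f_k(x₁)·f_k(x₂).
  L_A = [0.0943718] × [0.0386547] = 0.00364792
  L_B = [0.079633] × [0.0258728] = 0.00206033
  L_C = [0.045319] × [0.00837948] = 0.00037975
Unnormalised posteriors:
  π_A·L_A = 0.34 × 0.00364792 = 0.00124029
  π_B·L_B = 0.42 × 0.00206033 = 0.000865337
  π_C·L_C = 0.24 × 0.00037975 = 9.11399e-05
Denominator: 0.00124029 + 0.000865337 + 9.11399e-05 = 0.00219677
So the posterior for Urn C is 9.11399e-05 / 0.00219677 ≈ 0.0415.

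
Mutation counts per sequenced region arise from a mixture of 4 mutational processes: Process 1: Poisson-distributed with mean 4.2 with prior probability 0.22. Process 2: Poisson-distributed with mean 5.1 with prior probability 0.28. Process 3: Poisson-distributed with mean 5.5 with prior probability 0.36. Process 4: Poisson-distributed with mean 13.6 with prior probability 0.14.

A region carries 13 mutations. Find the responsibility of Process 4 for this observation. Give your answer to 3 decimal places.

Posterior ∝ prior × likelihood, so P(k | x) ∝ π_k f_k(x); normalise over all components.
Poisson probabilities:
  f_1 = e^(−4.2)·4.2^13/13! = 0.000304736
  f_2 = e^(−5.1)·5.1^13/13! = 0.00154607
  f_3 = e^(−5.5)·5.5^13/13! = 0.00276576
  f_4 = e^(−13.6)·13.6^13/13! = 0.108473
Unnormalised posteriors:
  π_1·f_1 = 0.22 × 0.000304736 = 6.70419e-05
  π_2·f_2 = 0.28 × 0.00154607 = 0.000432901
  π_3·f_3 = 0.36 × 0.00276576 = 0.000995675
  π_4·f_4 = 0.14 × 0.108473 = 0.0151862
Normaliser: 6.70419e-05 + 0.000432901 + 0.000995675 + 0.0151862 = 0.0166818
P(Process 4 | the observation) = 0.0151862 / 0.0166818 ≈ 0.910

0.910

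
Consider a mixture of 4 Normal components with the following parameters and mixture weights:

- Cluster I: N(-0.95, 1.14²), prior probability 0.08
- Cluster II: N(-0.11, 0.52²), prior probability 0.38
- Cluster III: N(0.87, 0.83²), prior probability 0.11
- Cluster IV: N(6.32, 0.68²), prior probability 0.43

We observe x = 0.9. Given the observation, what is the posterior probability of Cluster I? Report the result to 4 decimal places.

0.0718

P(component k | x) = π_k·f_k(x) / marginal(x), where marginal(x) = Σ_j π_j·f_j(x).
Evaluate each component's likelihood at the observed value:
  p_I = (1/(1.14·√(2π)))·exp(−(0.9−-0.95)²/(2·1.14²)) = 0.349949·exp(-1.31675) = 0.093788
  p_II = (1/(0.52·√(2π)))·exp(−(0.9−-0.11)²/(2·0.52²)) = 0.767197·exp(-1.88628) = 0.116334
  p_III = (1/(0.83·√(2π)))·exp(−(0.9−0.87)²/(2·0.83²)) = 0.480653·exp(-0.00065) = 0.480339
  p_IV = (1/(0.68·√(2π)))·exp(−(0.9−6.32)²/(2·0.68²)) = 0.586680·exp(-31.76514) = 9.39673e-15
Unnormalised posteriors:
  π_I·p_I = 0.08 × 0.093788 = 0.00750304
  π_II·p_II = 0.38 × 0.116334 = 0.0442068
  π_III·p_III = 0.11 × 0.480339 = 0.0528373
  π_IV·p_IV = 0.43 × 9.39673e-15 = 4.04059e-15
Evidence: 0.00750304 + 0.0442068 + 0.0528373 + 4.04059e-15 = 0.104547
P(Cluster I | 0.9) ≈ 0.0718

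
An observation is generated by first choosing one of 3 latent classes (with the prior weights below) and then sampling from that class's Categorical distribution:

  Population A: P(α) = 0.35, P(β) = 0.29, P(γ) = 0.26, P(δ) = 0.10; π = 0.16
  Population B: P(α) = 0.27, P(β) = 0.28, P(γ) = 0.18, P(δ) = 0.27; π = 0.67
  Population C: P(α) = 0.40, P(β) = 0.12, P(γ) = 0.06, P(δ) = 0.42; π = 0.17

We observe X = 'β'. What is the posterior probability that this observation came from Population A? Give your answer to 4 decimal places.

Apply Bayes' rule: the posterior for each component is proportional to its prior times its likelihood at x.
Component likelihoods at x = 'β':
  f_A = P(β | comp) = 0.29
  f_B = P(β | comp) = 0.28
  f_C = P(β | comp) = 0.12
Unnormalised posteriors:
  π_A·f_A = 0.16 × 0.29 = 0.0464
  π_B·f_B = 0.67 × 0.28 = 0.1876
  π_C·f_C = 0.17 × 0.12 = 0.0204
Normaliser: 0.0464 + 0.1876 + 0.0204 = 0.2544
P(Population A | x) ≈ 0.1824

0.1824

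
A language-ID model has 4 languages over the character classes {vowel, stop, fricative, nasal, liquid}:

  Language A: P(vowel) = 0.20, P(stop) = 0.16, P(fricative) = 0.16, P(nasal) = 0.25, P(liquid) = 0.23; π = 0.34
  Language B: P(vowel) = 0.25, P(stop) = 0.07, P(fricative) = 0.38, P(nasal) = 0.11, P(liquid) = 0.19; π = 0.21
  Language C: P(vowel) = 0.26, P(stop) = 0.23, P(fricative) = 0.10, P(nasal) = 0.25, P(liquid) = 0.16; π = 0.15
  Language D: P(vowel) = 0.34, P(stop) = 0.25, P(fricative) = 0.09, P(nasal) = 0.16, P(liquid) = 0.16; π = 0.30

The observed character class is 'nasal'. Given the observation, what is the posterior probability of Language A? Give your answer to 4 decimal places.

0.4390

Apply Bayes' rule: the posterior for each component is proportional to its prior times its likelihood at x.
Component likelihoods at x = 'nasal':
  p_A = 0.25
  p_B = 0.11
  p_C = 0.25
  p_D = 0.16
Prior × likelihood for each component:
  π_A·p_A = 0.34 × 0.25 = 0.085
  π_B·p_B = 0.21 × 0.11 = 0.0231
  π_C·p_C = 0.15 × 0.25 = 0.0375
  π_D·p_D = 0.30 × 0.16 = 0.048
Normaliser: 0.085 + 0.0231 + 0.0375 + 0.048 = 0.1936
So the posterior for Language A is 0.085 / 0.1936 ≈ 0.4390.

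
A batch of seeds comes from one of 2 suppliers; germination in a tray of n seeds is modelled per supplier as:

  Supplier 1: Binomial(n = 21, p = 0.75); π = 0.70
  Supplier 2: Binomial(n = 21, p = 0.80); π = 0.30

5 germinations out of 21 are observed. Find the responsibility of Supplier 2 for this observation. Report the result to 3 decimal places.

0.016

Posterior ∝ prior × likelihood, so P(k | x) ∝ w_k f_k(x); normalise over all components.
Component likelihoods at x = 5 germinations out of 21:
  L_1 = 1.12432e-06
  L_2 = 4.36991e-08
Weight by the priors:
  w_1·L_1 = 0.70 × 1.12432e-06 = 7.87023e-07
  w_2·L_2 = 0.30 × 4.36991e-08 = 1.31097e-08
Evidence: 7.87023e-07 + 1.31097e-08 = 8.00133e-07
P(Supplier 2 | data) = 1.31097e-08 / 8.00133e-07 ≈ 0.016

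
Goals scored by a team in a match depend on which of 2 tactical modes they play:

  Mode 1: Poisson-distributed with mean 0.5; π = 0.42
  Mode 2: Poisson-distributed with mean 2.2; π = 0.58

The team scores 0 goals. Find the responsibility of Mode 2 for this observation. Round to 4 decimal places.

Posterior ∝ prior × likelihood, so P(k | x) ∝ π_k f_k(x); normalise over all components.
Component likelihoods at x = 0 goals:
  p_1 = 0.606531
  p_2 = 0.110803
Multiply by the mixture weights:
  π_1·p_1 = 0.42 × 0.606531 = 0.254743
  π_2·p_2 = 0.58 × 0.110803 = 0.0642658
Evidence: 0.254743 + 0.0642658 = 0.319009
So the posterior for Mode 2 is 0.0642658 / 0.319009 ≈ 0.2015.

0.2015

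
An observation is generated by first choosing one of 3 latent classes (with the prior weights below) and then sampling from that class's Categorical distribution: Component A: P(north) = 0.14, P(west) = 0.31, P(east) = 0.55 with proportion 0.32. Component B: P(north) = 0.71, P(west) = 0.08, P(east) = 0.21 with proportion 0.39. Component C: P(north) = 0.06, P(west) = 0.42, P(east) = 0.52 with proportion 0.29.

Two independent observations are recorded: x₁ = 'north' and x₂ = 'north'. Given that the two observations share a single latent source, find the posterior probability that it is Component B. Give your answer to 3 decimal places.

By Bayes' theorem, P(k | x) = w_k f_k(x) / Σ_j w_j f_j(x).
Since both observations come from the same component, the likelihood for component k is f_k(x₁)·f_k(x₂).
  f_A = [P(north | comp) = 0.14] × [0.14] = 0.0196
  f_B = [P(north | comp) = 0.71] × [0.71] = 0.5041
  f_C = [P(north | comp) = 0.06] × [0.06] = 0.0036
Weight by the priors:
  w_A·f_A = 0.32 × 0.0196 = 0.006272
  w_B·f_B = 0.39 × 0.5041 = 0.196599
  w_C·f_C = 0.29 × 0.0036 = 0.001044
Marginal: 0.006272 + 0.196599 + 0.001044 = 0.203915
P(Component B | x₁, x₂) ≈ 0.964

0.964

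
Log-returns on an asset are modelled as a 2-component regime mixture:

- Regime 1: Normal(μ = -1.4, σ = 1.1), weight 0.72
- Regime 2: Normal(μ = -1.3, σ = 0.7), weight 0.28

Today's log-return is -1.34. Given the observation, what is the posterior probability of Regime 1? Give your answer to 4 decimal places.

P(component k | x) = π_k·f_k(x) / marginal(x), where marginal(x) = Σ_j π_j·f_j(x).
Evaluate each component's likelihood at the observed value:
  L_1 = (1/(1.1·√(2π)))·exp(−(-1.34−-1.4)²/(2·1.1²)) = 0.362675·exp(-0.00149) = 0.362136
  L_2 = (1/(0.7·√(2π)))·exp(−(-1.34−-1.3)²/(2·0.7²)) = 0.569918·exp(-0.00163) = 0.568988
Multiply by the mixture weights:
  π_1·L_1 = 0.72 × 0.362136 = 0.260738
  π_2·L_2 = 0.28 × 0.568988 = 0.159317
Evidence: 0.260738 + 0.159317 = 0.420054
P(Regime 1 | the observation) = 0.260738 / 0.420054 ≈ 0.6207

0.6207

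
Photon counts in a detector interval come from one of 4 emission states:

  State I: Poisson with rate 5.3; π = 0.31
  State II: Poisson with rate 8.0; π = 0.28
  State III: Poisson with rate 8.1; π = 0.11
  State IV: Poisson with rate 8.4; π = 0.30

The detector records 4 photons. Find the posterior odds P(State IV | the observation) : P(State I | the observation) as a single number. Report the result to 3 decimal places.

0.275

Since P(k|x) ∝ w_k f_k(x), the posterior odds are w_i f_i(x) / (w_j f_j(x)).
Poisson probabilities:
  p_I = e^(−5.3)·5.3^4/4! = 0.164109
  p_II = e^(−8.0)·8.0^4/4! = 0.0572523
  p_III = e^(−8.1)·8.1^4/4! = 0.0544432
  p_IV = e^(−8.4)·8.4^4/4! = 0.0466479
0.0139944 / 0.0508737 ≈ 0.275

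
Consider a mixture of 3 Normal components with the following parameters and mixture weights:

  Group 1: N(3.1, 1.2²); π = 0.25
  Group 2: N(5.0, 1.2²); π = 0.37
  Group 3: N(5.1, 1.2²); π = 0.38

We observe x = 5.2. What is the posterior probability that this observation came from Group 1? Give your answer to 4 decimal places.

P(component k | x) = π_k·f_k(x) / marginal(x), where marginal(x) = Σ_j π_j·f_j(x).
Normal densities:
  p_1 = (1/(1.2·√(2π)))·exp(−(5.2−3.1)²/(2·1.2²)) = 0.332452·exp(-1.53125) = 0.0718978
  p_2 = (1/(1.2·√(2π)))·exp(−(5.2−5.0)²/(2·1.2²)) = 0.332452·exp(-0.01389) = 0.327866
  p_3 = (1/(1.2·√(2π)))·exp(−(5.2−5.1)²/(2·1.2²)) = 0.332452·exp(-0.00347) = 0.3313
Prior × likelihood for each component:
  π_1·p_1 = 0.25 × 0.0718978 = 0.0179744
  π_2·p_2 = 0.37 × 0.327866 = 0.121311
  π_3·p_3 = 0.38 × 0.3313 = 0.125894
Evidence: 0.0179744 + 0.121311 + 0.125894 = 0.265179
So the posterior for Group 1 is 0.0179744 / 0.265179 ≈ 0.0678.

0.0678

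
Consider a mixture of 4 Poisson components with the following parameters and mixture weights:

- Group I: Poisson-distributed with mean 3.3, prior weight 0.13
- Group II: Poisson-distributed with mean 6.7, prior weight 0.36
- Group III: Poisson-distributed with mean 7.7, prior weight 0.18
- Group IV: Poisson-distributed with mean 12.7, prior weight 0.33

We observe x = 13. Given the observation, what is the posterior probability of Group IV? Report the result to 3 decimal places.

0.814

Posterior ∝ prior × likelihood, so P(k | x) ∝ P(Z=k) f_k(x); normalise over all components.
Component likelihoods at x = 13:
  p_I = e^(−3.3)·3.3^13/13! = 3.26009e-05
  p_II = e^(−6.7)·6.7^13/13! = 0.0108372
  p_III = e^(−7.7)·7.7^13/13! = 0.0243238
  p_IV = e^(−12.7)·12.7^13/13! = 0.109554
Prior × likelihood for each component:
  P(Z=I)·p_I = 0.13 × 3.26009e-05 = 4.23811e-06
  P(Z=II)·p_II = 0.36 × 0.0108372 = 0.00390141
  P(Z=III)·p_III = 0.18 × 0.0243238 = 0.00437829
  P(Z=IV)·p_IV = 0.33 × 0.109554 = 0.0361528
Denominator: 4.23811e-06 + 0.00390141 + 0.00437829 + 0.0361528 = 0.0444367
P(Group IV | 13) = 0.0361528 / 0.0444367 ≈ 0.814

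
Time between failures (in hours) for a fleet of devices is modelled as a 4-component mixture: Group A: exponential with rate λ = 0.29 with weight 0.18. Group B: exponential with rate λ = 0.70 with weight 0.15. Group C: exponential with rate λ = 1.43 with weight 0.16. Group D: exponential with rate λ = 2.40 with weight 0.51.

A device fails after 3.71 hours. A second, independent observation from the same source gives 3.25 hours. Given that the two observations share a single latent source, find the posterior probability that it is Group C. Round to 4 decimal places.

The responsibility of component k is π_k f_k(x) divided by Σ_j π_j f_j(x).
Since both observations come from the same component, the likelihood for component k is f_k(x₁)·f_k(x₂).
  L_A = [0.29·e^(−0.29·3.71) = 0.29·e^(−1.0759) = 0.0988873] × [0.112999] = 0.0111742
  L_B = [0.70·e^(−0.70·3.71) = 0.70·e^(−2.5970) = 0.0521477] × [0.0719578] = 0.00375244
  L_C = [1.43·e^(−1.43·3.71) = 1.43·e^(−5.3053) = 0.00710025] × [0.0137073] = 9.73253e-05
  L_D = [2.40·e^(−2.40·3.71) = 2.40·e^(−8.9040) = 0.000326027] × [0.000983364] = 3.20603e-07
Unnormalised posteriors:
  π_A·L_A = 0.18 × 0.0111742 = 0.00201135
  π_B·L_B = 0.15 × 0.00375244 = 0.000562865
  π_C·L_C = 0.16 × 9.73253e-05 = 1.55721e-05
  π_D·L_D = 0.51 × 3.20603e-07 = 1.63507e-07
Evidence: 0.00201135 + 0.000562865 + 1.55721e-05 + 1.63507e-07 = 0.00258996
P(Group C | x₁, x₂) ≈ 0.0060

0.0060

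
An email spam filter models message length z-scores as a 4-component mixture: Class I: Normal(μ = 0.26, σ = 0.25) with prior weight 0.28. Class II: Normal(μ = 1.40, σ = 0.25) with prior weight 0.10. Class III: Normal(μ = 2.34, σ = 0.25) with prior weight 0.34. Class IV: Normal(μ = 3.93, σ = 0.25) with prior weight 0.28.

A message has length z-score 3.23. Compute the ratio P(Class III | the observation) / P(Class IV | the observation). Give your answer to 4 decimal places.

Since P(k|x) ∝ w_k f_k(x), the posterior odds are w_i f_i(x) / (w_j f_j(x)).
Component likelihoods at x = 3.23:
  L_I = (1/(0.25·√(2π)))·exp(−(3.23−0.26)²/(2·0.25²)) = 1.595769·exp(-70.56720) = 3.5977e-31
  L_II = (1/(0.25·√(2π)))·exp(−(3.23−1.40)²/(2·0.25²)) = 1.595769·exp(-26.79120) = 3.69573e-12
  L_III = (1/(0.25·√(2π)))·exp(−(3.23−2.34)²/(2·0.25²)) = 1.595769·exp(-6.33680) = 0.00282444
  L_IV = (1/(0.25·√(2π)))·exp(−(3.23−3.93)²/(2·0.25²)) = 1.595769·exp(-3.92000) = 0.0316618
0.000960311 / 0.00886531 ≈ 0.1083

0.1083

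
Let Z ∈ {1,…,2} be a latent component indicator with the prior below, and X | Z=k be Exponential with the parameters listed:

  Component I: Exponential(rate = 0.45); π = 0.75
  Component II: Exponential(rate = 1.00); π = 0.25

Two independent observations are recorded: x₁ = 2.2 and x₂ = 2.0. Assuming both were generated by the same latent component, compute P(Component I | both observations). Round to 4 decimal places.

P(component k | x) = π_k·f_k(x) / marginal(x), where marginal(x) = Σ_j π_j·f_j(x).
Since both observations come from the same component, the likelihood for component k is f_k(x₁)·f_k(x₂).
  L_I = [0.16721] × [0.182956] = 0.030592
  L_II = [0.110803] × [0.135335] = 0.0149956
Unnormalised posteriors:
  π_I·L_I = 0.75 × 0.030592 = 0.022944
  π_II·L_II = 0.25 × 0.0149956 = 0.00374889
Sum: 0.022944 + 0.00374889 = 0.0266929
P(Component I | x₁,x₂) = 0.022944 / 0.0266929 ≈ 0.8596

0.8596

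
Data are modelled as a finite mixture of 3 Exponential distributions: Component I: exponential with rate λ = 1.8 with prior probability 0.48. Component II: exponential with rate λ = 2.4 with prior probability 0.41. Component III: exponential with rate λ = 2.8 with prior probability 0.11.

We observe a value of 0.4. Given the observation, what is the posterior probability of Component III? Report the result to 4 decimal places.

0.1119

Apply Bayes' rule: the posterior for each component is proportional to its prior times its likelihood at x.
Exponential densities:
  f_I = 0.876154
  f_II = 0.918943
  f_III = 0.913583
Prior × likelihood for each component:
  P(Z=I)·f_I = 0.48 × 0.876154 = 0.420554
  P(Z=II)·f_II = 0.41 × 0.918943 = 0.376767
  P(Z=III)·f_III = 0.11 × 0.913583 = 0.100494
Marginal: 0.420554 + 0.376767 + 0.100494 = 0.897815
P(Component III | the observation) = 0.100494 / 0.897815 ≈ 0.1119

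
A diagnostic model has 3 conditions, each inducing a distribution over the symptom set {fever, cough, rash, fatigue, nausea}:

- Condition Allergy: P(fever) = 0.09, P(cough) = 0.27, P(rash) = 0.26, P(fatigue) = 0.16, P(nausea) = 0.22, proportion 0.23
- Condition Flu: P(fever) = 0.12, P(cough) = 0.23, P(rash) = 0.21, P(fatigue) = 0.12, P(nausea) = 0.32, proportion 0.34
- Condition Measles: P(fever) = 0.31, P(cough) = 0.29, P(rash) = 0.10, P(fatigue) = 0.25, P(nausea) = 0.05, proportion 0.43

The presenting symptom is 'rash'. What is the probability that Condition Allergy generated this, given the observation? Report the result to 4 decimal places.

Posterior ∝ prior × likelihood, so P(k | x) ∝ w_k f_k(x); normalise over all components.
Evaluate each component's likelihood at the observed value:
  f_Allergy = P(rash | comp) = 0.26
  f_Flu = P(rash | comp) = 0.21
  f_Measles = P(rash | comp) = 0.10
Prior × likelihood for each component:
  w_Allergy·f_Allergy = 0.23 × 0.26 = 0.0598
  w_Flu·f_Flu = 0.34 × 0.21 = 0.0714
  w_Measles·f_Measles = 0.43 × 0.1 = 0.043
Denominator: 0.0598 + 0.0714 + 0.043 = 0.1742
So the posterior for Condition Allergy is 0.0598 / 0.1742 ≈ 0.3433.

0.3433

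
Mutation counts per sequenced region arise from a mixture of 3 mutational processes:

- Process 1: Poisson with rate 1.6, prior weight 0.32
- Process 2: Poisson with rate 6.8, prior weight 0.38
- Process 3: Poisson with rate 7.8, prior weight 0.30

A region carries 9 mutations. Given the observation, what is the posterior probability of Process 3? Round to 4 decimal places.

P(component k | x) = P(Z=k)·f_k(x) / marginal(x), where marginal(x) = Σ_j P(Z=j)·f_j(x).
Component likelihoods at x = 9 mutations:
  L_1 = e^(−1.6)·1.6^9/9! = 3.82336e-05
  L_2 = e^(−6.8)·6.8^9/9! = 0.0954146
  L_3 = e^(−7.8)·7.8^9/9! = 0.120668
Weight by the priors:
  P(Z=1)·L_1 = 0.32 × 3.82336e-05 = 1.22348e-05
  P(Z=2)·L_2 = 0.38 × 0.0954146 = 0.0362575
  P(Z=3)·L_3 = 0.30 × 0.120668 = 0.0362003
Denominator: 1.22348e-05 + 0.0362575 + 0.0362003 = 0.0724701
P(Process 3 | the observation) ≈ 0.4995

0.4995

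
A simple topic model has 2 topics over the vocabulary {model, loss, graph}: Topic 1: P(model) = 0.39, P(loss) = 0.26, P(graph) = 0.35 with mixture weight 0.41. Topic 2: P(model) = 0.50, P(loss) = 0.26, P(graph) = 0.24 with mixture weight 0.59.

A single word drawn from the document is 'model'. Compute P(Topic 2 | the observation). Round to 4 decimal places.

Posterior ∝ prior × likelihood, so P(k | x) ∝ P(Z=k) f_k(x); normalise over all components.
Evaluate each component's likelihood at the observed value:
  p_1 = 0.39
  p_2 = 0.5
Multiply by the mixture weights:
  P(Z=1)·p_1 = 0.41 × 0.39 = 0.1599
  P(Z=2)·p_2 = 0.59 × 0.5 = 0.295
Denominator: 0.1599 + 0.295 = 0.4549
P(Topic 2 | x) ≈ 0.6485

0.6485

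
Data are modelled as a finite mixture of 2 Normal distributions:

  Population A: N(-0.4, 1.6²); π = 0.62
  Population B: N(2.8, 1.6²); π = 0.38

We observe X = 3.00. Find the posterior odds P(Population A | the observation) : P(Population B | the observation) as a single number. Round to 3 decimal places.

Since P(k|x) ∝ P(Z=k) f_k(x), the posterior odds are P(Z=i) f_i(x) / (P(Z=j) f_j(x)).
Component likelihoods at x = 3.00:
  f_A = (1/(1.6·√(2π)))·exp(−(3.00−-0.4)²/(2·1.6²)) = 0.249339·exp(-2.25781) = 0.0260756
  f_B = (1/(1.6·√(2π)))·exp(−(3.00−2.8)²/(2·1.6²)) = 0.249339·exp(-0.00781) = 0.247399
Posterior odds = (P(Z=A)·f_A) / (P(Z=B)·f_B) = (0.62·0.0260756) / (0.38·0.247399) = 0.0161669 / 0.0940115 ≈ 0.172

0.172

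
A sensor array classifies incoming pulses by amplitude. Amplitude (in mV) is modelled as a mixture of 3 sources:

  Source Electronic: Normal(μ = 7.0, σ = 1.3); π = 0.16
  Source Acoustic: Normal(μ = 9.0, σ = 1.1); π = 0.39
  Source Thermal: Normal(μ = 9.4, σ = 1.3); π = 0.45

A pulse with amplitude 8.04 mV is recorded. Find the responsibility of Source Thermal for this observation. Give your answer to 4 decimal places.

0.3765

Apply Bayes' rule: the posterior for each component is proportional to its prior times its likelihood at x.
Normal densities:
  p_Electronic = 0.22284
  p_Acoustic = 0.247814
  p_Thermal = 0.177547
Multiply by the mixture weights:
  P(Z=Electronic)·p_Electronic = 0.16 × 0.22284 = 0.0356543
  P(Z=Acoustic)·p_Acoustic = 0.39 × 0.247814 = 0.0966476
  P(Z=Thermal)·p_Thermal = 0.45 × 0.177547 = 0.079896
Evidence: 0.0356543 + 0.0966476 + 0.079896 = 0.212198
So the posterior for Source Thermal is 0.079896 / 0.212198 ≈ 0.3765.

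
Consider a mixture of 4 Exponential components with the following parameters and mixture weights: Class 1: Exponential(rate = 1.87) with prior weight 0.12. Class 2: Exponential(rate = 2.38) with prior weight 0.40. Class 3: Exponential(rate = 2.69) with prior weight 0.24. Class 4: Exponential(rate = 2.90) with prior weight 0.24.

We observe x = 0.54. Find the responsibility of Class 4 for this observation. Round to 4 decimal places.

0.2266

By Bayes' theorem, P(k | x) = π_k f_k(x) / Σ_j π_j f_j(x).
Evaluate each component's likelihood at the observed value:
  f_1 = 1.87·e^(−1.87·0.54) = 1.87·e^(−1.0098) = 0.681226
  f_2 = 2.38·e^(−2.38·0.54) = 2.38·e^(−1.2852) = 0.658297
  f_3 = 2.69·e^(−2.69·0.54) = 2.69·e^(−1.4526) = 0.629356
  f_4 = 2.90·e^(−2.90·0.54) = 2.90·e^(−1.5660) = 0.605749
Weight by the priors:
  π_1·f_1 = 0.12 × 0.681226 = 0.0817471
  π_2·f_2 = 0.40 × 0.658297 = 0.263319
  π_3·f_3 = 0.24 × 0.629356 = 0.151045
  π_4·f_4 = 0.24 × 0.605749 = 0.14538
Sum: 0.0817471 + 0.263319 + 0.151045 + 0.14538 = 0.641491
P(Class 4 | x) ≈ 0.2266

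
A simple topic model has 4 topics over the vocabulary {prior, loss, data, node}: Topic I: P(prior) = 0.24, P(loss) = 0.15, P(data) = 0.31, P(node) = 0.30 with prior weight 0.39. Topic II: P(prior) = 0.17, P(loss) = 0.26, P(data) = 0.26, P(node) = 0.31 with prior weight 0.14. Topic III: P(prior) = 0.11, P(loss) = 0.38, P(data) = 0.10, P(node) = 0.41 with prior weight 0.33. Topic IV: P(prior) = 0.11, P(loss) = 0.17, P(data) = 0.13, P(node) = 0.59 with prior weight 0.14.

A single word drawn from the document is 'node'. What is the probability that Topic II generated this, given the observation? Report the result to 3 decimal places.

The responsibility of component k is w_k f_k(x) divided by Σ_j w_j f_j(x).
Evaluate each component's likelihood at the observed value:
  p_I = 0.3
  p_II = 0.31
  p_III = 0.41
  p_IV = 0.59
Unnormalised posteriors:
  w_I·p_I = 0.39 × 0.3 = 0.117
  w_II·p_II = 0.14 × 0.31 = 0.0434
  w_III·p_III = 0.33 × 0.41 = 0.1353
  w_IV·p_IV = 0.14 × 0.59 = 0.0826
Evidence: 0.117 + 0.0434 + 0.1353 + 0.0826 = 0.3783
P(Topic II | x) ≈ 0.115

0.115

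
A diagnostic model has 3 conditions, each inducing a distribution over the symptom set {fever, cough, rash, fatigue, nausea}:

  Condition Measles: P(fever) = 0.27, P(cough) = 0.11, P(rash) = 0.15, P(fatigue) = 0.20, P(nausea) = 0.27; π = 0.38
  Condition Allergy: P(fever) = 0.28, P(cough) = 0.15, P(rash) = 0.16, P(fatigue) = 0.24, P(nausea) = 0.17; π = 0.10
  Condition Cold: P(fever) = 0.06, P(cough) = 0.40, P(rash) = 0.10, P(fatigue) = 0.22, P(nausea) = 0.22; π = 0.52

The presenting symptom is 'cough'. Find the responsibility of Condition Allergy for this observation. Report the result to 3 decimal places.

0.057

By Bayes' theorem, P(k | x) = P(Z=k) f_k(x) / Σ_j P(Z=j) f_j(x).
Categorical probabilities:
  f_Measles = P(cough | comp) = 0.11
  f_Allergy = P(cough | comp) = 0.15
  f_Cold = P(cough | comp) = 0.40
Unnormalised posteriors:
  P(Z=Measles)·f_Measles = 0.38 × 0.11 = 0.0418
  P(Z=Allergy)·f_Allergy = 0.10 × 0.15 = 0.015
  P(Z=Cold)·f_Cold = 0.52 × 0.4 = 0.208
Denominator: 0.0418 + 0.015 + 0.208 = 0.2648
P(Condition Allergy | the observation) = 0.015 / 0.2648 ≈ 0.057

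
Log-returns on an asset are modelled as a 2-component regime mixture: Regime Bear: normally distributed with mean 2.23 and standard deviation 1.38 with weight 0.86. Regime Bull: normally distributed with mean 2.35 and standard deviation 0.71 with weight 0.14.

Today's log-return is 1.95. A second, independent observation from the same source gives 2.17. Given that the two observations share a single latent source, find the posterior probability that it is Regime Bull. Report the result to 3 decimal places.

By Bayes' theorem, P(k | x) = π_k f_k(x) / Σ_j π_j f_j(x).
Since both observations come from the same component, the likelihood for component k is f_k(x₁)·f_k(x₂).
  f_Bear = [0.283199] × [0.288815] = 0.0817922
  f_Bull = [0.479435] × [0.54412] = 0.26087
Unnormalised posteriors:
  π_Bear·f_Bear = 0.86 × 0.0817922 = 0.0703413
  π_Bull·f_Bull = 0.14 × 0.26087 = 0.0365219
Denominator: 0.0703413 + 0.0365219 = 0.106863
So the posterior for Regime Bull is 0.0365219 / 0.106863 ≈ 0.342.

0.342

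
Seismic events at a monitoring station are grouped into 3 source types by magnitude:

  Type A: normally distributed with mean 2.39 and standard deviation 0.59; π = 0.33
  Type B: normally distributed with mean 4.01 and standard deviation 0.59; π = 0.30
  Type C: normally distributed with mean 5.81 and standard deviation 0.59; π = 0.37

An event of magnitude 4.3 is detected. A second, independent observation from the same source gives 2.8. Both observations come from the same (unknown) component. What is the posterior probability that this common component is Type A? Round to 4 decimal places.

By Bayes' theorem, P(k | x) = P(Z=k) f_k(x) / Σ_j P(Z=j) f_j(x).
Since both observations come from the same component, the likelihood for component k is f_k(x₁)·f_k(x₂).
  f_A = [(1/(0.59·√(2π)))·exp(−(4.3−2.39)²/(2·0.59²)) = 0.676173·exp(-5.24002) = 0.00358383] × [0.531124] = 0.00190346
  f_B = [(1/(0.59·√(2π)))·exp(−(4.3−4.01)²/(2·0.59²)) = 0.676173·exp(-0.12080) = 0.599233] × [0.0825548] = 0.0494696
  f_C = [(1/(0.59·√(2π)))·exp(−(4.3−5.81)²/(2·0.59²)) = 0.676173·exp(-3.27506) = 0.0255691] × [1.50766e-06] = 3.85495e-08
Prior × likelihood for each component:
  P(Z=A)·f_A = 0.33 × 0.00190346 = 0.000628142
  P(Z=B)·f_B = 0.30 × 0.0494696 = 0.0148409
  P(Z=C)·f_C = 0.37 × 3.85495e-08 = 1.42633e-08
Denominator: 0.000628142 + 0.0148409 + 1.42633e-08 = 0.015469
P(Type A | x) ≈ 0.0406

0.0406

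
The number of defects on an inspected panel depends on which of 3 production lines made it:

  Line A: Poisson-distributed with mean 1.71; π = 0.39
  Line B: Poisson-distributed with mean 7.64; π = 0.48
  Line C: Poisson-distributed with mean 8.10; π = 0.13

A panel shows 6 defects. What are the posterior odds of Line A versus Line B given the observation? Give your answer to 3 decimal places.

0.038

The posterior odds equal the prior odds times the likelihood ratio: (π_i/π_j)·(f_i(x)/f_j(x)).
Component likelihoods at x = 6 defects:
  f_A = 0.00628059
  f_B = 0.132806
  f_C = 0.119067
Posterior odds = (π_A·f_A) / (π_B·f_B) = (0.39·0.00628059) / (0.48·0.132806) = 0.00244943 / 0.0637469 ≈ 0.038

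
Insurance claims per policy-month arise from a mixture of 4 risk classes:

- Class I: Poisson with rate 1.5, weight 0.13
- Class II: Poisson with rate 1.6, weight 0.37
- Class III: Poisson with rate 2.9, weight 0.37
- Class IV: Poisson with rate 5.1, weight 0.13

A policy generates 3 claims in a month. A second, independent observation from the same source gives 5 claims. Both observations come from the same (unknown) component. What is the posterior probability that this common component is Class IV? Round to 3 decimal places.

The responsibility of component k is π_k f_k(x) divided by Σ_j π_j f_j(x).
Since both observations come from the same component, the likelihood for component k is f_k(x₁)·f_k(x₂).
  L_I = [e^(−1.5)·1.5^3/3! = 0.125511] × [0.01412] = 0.00177221
  L_II = [e^(−1.6)·1.6^3/3! = 0.137828] × [0.017642] = 0.00243156
  L_III = [e^(−2.9)·2.9^3/3! = 0.22366] × [0.0940491] = 0.021035
  L_IV = [e^(−5.1)·5.1^3/3! = 0.13479] × [0.175294] = 0.0236279
Multiply by the mixture weights:
  π_I·L_I = 0.13 × 0.00177221 = 0.000230387
  π_II·L_II = 0.37 × 0.00243156 = 0.000899677
  π_III·L_III = 0.37 × 0.021035 = 0.00778297
  π_IV·L_IV = 0.13 × 0.0236279 = 0.00307163
Normaliser: 0.000230387 + 0.000899677 + 0.00778297 + 0.00307163 = 0.0119847
So the posterior for Class IV is 0.00307163 / 0.0119847 ≈ 0.256.

0.256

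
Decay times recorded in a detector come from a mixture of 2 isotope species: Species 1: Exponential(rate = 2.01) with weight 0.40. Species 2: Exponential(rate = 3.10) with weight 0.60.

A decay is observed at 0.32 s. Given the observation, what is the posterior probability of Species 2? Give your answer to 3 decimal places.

By Bayes' theorem, P(k | x) = π_k f_k(x) / Σ_j π_j f_j(x).
Evaluate each component's likelihood at the observed value:
  p_1 = 1.05647
  p_2 = 1.14959
Multiply by the mixture weights:
  π_1·p_1 = 0.40 × 1.05647 = 0.422589
  π_2·p_2 = 0.60 × 1.14959 = 0.689752
Evidence: 0.422589 + 0.689752 = 1.11234
So the posterior for Species 2 is 0.689752 / 1.11234 ≈ 0.620.

0.620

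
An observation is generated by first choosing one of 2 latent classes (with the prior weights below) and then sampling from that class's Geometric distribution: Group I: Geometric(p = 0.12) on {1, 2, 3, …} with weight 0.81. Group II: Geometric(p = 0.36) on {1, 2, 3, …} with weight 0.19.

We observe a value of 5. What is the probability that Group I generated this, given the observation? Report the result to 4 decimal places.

0.8355

By Bayes' theorem, P(k | x) = π_k f_k(x) / Σ_j π_j f_j(x).
Geometric probabilities:
  p_I = 0.12·(1−0.12)^4 = 0.12·0.599695 = 0.0719634
  p_II = 0.36·(1−0.36)^4 = 0.36·0.167772 = 0.060398
Multiply by the mixture weights:
  π_I·p_I = 0.81 × 0.0719634 = 0.0582904
  π_II·p_II = 0.19 × 0.060398 = 0.0114756
Denominator: 0.0582904 + 0.0114756 = 0.069766
So the posterior for Group I is 0.0582904 / 0.069766 ≈ 0.8355.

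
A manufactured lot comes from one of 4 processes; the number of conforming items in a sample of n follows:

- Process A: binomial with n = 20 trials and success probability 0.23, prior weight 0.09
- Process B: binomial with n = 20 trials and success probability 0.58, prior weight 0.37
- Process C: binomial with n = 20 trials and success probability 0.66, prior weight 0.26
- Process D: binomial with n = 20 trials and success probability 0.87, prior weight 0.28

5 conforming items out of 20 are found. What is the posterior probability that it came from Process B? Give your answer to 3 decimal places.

0.045

By Bayes' theorem, P(k | x) = π_k f_k(x) / Σ_j π_j f_j(x).
Evaluate each component's likelihood at the observed value:
  L_A = C(20,5)·0.23^5·0.77^15 = 15504·0.000643634·0.0198317 = 0.197899
  L_B = C(20,5)·0.58^5·0.42^15 = 15504·0.0656357·2.23223e-06 = 0.00227155
  L_C = C(20,5)·0.66^5·0.34^15 = 15504·0.125233·9.37959e-08 = 0.000182116
  L_D = C(20,5)·0.87^5·0.13^15 = 15504·0.498421·5.11859e-14 = 3.9554e-10
Prior × likelihood for each component:
  π_A·L_A = 0.09 × 0.197899 = 0.0178109
  π_B·L_B = 0.37 × 0.00227155 = 0.000840475
  π_C·L_C = 0.26 × 0.000182116 = 4.73501e-05
  π_D·L_D = 0.28 × 3.9554e-10 = 1.10751e-10
Evidence: 0.0178109 + 0.000840475 + 4.73501e-05 + 1.10751e-10 = 0.0186987
So the posterior for Process B is 0.000840475 / 0.0186987 ≈ 0.045.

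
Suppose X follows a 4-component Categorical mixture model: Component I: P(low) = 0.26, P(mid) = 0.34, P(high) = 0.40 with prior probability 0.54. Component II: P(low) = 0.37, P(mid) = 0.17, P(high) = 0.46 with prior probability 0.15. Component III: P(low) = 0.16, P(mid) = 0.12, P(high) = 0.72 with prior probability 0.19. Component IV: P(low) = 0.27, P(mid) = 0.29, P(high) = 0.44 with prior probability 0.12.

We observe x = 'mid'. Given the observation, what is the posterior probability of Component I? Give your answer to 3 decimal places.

Posterior ∝ prior × likelihood, so P(k | x) ∝ P(Z=k) f_k(x); normalise over all components.
Categorical probabilities:
  p_I = 0.34
  p_II = 0.17
  p_III = 0.12
  p_IV = 0.29
Prior × likelihood for each component:
  P(Z=I)·p_I = 0.54 × 0.34 = 0.1836
  P(Z=II)·p_II = 0.15 × 0.17 = 0.0255
  P(Z=III)·p_III = 0.19 × 0.12 = 0.0228
  P(Z=IV)·p_IV = 0.12 × 0.29 = 0.0348
Denominator: 0.1836 + 0.0255 + 0.0228 + 0.0348 = 0.2667
P(Component I | the observation) = 0.1836 / 0.2667 ≈ 0.688

0.688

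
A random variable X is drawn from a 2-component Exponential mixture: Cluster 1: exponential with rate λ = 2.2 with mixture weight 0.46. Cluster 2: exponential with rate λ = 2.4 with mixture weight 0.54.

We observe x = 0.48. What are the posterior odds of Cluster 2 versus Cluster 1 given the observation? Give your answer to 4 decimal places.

1.1634

Only the two components matter; the odds are (π_i f_i(x)) / (π_j f_j(x)).
Evaluate each component's likelihood at the observed value:
  L_1 = 2.2·e^(−2.2·0.48) = 2.2·e^(−1.0560) = 0.765258
  L_2 = 2.4·e^(−2.4·0.48) = 2.4·e^(−1.1520) = 0.75841
Posterior odds = (π_2·L_2) / (π_1·L_1) = (0.54·0.75841) / (0.46·0.765258) = 0.409541 / 0.352019 ≈ 1.1634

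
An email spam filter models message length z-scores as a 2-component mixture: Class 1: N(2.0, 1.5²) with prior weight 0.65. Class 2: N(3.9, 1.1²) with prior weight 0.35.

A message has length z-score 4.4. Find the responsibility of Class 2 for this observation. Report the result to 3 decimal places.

0.704

P(component k | x) = π_k·f_k(x) / marginal(x), where marginal(x) = Σ_j π_j·f_j(x).
Evaluate each component's likelihood at the observed value:
  L_1 = 0.0739472
  L_2 = 0.327079
Multiply by the mixture weights:
  π_1·L_1 = 0.65 × 0.0739472 = 0.0480657
  π_2·L_2 = 0.35 × 0.327079 = 0.114478
Evidence: 0.0480657 + 0.114478 = 0.162543
P(Class 2 | x) = 0.114478 / 0.162543 ≈ 0.704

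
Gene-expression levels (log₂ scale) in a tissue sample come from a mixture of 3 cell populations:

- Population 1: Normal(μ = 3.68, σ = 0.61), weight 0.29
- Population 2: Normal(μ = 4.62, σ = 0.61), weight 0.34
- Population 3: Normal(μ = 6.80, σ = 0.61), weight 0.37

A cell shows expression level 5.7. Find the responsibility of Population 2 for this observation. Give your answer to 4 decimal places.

0.4894

The responsibility of component k is P(Z=k) f_k(x) divided by Σ_j P(Z=j) f_j(x).
Evaluate each component's likelihood at the observed value:
  p_1 = (1/(0.61·√(2π)))·exp(−(5.7−3.68)²/(2·0.61²)) = 0.654004·exp(-5.48293) = 0.00271877
  p_2 = (1/(0.61·√(2π)))·exp(−(5.7−4.62)²/(2·0.61²)) = 0.654004·exp(-1.56732) = 0.136427
  p_3 = (1/(0.61·√(2π)))·exp(−(5.7−6.80)²/(2·0.61²)) = 0.654004·exp(-1.62591) = 0.128664
Unnormalised posteriors:
  P(Z=1)·p_1 = 0.29 × 0.00271877 = 0.000788442
  P(Z=2)·p_2 = 0.34 × 0.136427 = 0.0463853
  P(Z=3)·p_3 = 0.37 × 0.128664 = 0.0476058
Normaliser: 0.000788442 + 0.0463853 + 0.0476058 = 0.0947795
So the posterior for Population 2 is 0.0463853 / 0.0947795 ≈ 0.4894.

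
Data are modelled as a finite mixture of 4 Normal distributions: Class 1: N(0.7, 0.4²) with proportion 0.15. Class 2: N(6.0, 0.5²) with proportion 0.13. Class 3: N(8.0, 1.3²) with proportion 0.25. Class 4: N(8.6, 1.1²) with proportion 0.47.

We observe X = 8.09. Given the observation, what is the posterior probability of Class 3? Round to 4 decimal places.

0.3333

The responsibility of component k is π_k f_k(x) divided by Σ_j π_j f_j(x).
Component likelihoods at x = 8.09:
  L_1 = 7.60208e-75
  L_2 = 0.000128191
  L_3 = 0.306144
  L_4 = 0.325716
Prior × likelihood for each component:
  π_1·L_1 = 0.15 × 7.60208e-75 = 1.14031e-75
  π_2·L_2 = 0.13 × 0.000128191 = 1.66648e-05
  π_3·L_3 = 0.25 × 0.306144 = 0.076536
  π_4·L_4 = 0.47 × 0.325716 = 0.153087
Denominator: 1.14031e-75 + 1.66648e-05 + 0.076536 + 0.153087 = 0.229639
So the posterior for Class 3 is 0.076536 / 0.229639 ≈ 0.3333.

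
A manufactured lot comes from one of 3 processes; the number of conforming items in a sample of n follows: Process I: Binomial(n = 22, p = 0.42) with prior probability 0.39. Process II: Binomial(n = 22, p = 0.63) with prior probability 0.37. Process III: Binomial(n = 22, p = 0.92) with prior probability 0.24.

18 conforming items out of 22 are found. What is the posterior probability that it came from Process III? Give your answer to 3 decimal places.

0.563

By Bayes' theorem, P(k | x) = π_k f_k(x) / Σ_j π_j f_j(x).
Component likelihoods at x = 18 conforming items out of 22:
  f_I = 0.000136903
  f_II = 0.0335082
  f_III = 0.0667967
Multiply by the mixture weights:
  π_I·f_I = 0.39 × 0.000136903 = 5.33922e-05
  π_II·f_II = 0.37 × 0.0335082 = 0.012398
  π_III·f_III = 0.24 × 0.0667967 = 0.0160312
Marginal: 5.33922e-05 + 0.012398 + 0.0160312 = 0.0284826
So the posterior for Process III is 0.0160312 / 0.0284826 ≈ 0.563.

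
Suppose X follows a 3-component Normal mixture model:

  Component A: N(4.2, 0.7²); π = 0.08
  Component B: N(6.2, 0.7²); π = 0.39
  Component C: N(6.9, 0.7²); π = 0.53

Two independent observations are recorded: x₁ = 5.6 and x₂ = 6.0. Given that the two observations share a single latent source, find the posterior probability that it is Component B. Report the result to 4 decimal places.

The responsibility of component k is π_k f_k(x) divided by Σ_j π_j f_j(x).
Since both observations come from the same component, the likelihood for component k is f_k(x₁)·f_k(x₂).
  L_A = [(1/(0.7·√(2π)))·exp(−(5.6−4.2)²/(2·0.7²)) = 0.569918·exp(-2.00000) = 0.07713] × [0.0208921] = 0.0016114
  L_B = [(1/(0.7·√(2π)))·exp(−(5.6−6.2)²/(2·0.7²)) = 0.569918·exp(-0.36735) = 0.394707] × [0.547124] = 0.215954
  L_C = [(1/(0.7·√(2π)))·exp(−(5.6−6.9)²/(2·0.7²)) = 0.569918·exp(-1.72449) = 0.101596] × [0.249376] = 0.0253355
Prior × likelihood for each component:
  π_A·L_A = 0.08 × 0.0016114 = 0.000128912
  π_B·L_B = 0.39 × 0.215954 = 0.084222
  π_C·L_C = 0.53 × 0.0253355 = 0.0134278
Sum: 0.000128912 + 0.084222 + 0.0134278 = 0.0977788
So the posterior for Component B is 0.084222 / 0.0977788 ≈ 0.8614.

0.8614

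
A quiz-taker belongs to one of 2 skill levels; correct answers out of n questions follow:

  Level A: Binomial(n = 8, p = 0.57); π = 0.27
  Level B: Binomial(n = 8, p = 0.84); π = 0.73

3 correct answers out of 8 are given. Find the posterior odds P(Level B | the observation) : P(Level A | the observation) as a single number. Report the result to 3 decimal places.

0.062

Posterior odds = (w_i f_i(x)) / (w_j f_j(x)); the normalising sum cancels.
Binomial probabilities:
  L_A = C(8,3)·0.57^3·0.43^5 = 56·0.185193·0.0147008 = 0.15246
  L_B = C(8,3)·0.84^3·0.16^5 = 56·0.592704·0.000104858 = 0.00348037
Posterior odds = (w_B·L_B) / (w_A·L_A) = (0.73·0.00348037) / (0.27·0.15246) = 0.00254067 / 0.0411641 ≈ 0.062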